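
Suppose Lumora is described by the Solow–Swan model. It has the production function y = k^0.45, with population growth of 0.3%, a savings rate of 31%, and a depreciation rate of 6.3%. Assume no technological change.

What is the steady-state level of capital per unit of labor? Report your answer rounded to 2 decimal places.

k* ≈ 16.65

In steady state, investment equals break-even investment: s·k^α = (n + δ)·k.
Rearranging, k^(1−α) = s / (n + δ).
k^0.55 = 0.31 / (0.003 + 0.063) = 0.31 / 0.066 = 4.6970
k* = 4.6970^(1/0.55) ≈ 16.6530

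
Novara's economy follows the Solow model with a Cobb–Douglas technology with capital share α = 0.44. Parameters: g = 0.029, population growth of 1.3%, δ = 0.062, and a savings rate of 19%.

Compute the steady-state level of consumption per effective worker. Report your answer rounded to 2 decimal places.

At the steady state, Δk = 0, so s·k^α = (n + g + δ)·k.
Rearranging, k^(1−α) = s / (n + g + δ).
k^0.56 = 0.19 / (0.013 + 0.029 + 0.062) = 0.19 / 0.104 = 1.8269
k* = 1.8269^(1/0.56) ≈ 2.9332
y* = (k*)^α = 2.9332^0.44 ≈ 1.6056
c* = (1 − s)·y* = (1 − 0.19) × 1.6056 ≈ 1.3005

c* = 1.30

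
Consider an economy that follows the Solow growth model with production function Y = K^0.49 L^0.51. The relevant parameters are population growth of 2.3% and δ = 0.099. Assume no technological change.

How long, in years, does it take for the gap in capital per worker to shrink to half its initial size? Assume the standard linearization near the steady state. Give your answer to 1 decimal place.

about 11.1 years

Near the steady state the convergence rate is λ = (1 − α)(n + δ).
λ = (1 − 0.49) × 0.122 = 0.51 × 0.122 = 0.06222
Half-life = ln 2 / λ = 0.6931 / 0.06222 ≈ 11.14 years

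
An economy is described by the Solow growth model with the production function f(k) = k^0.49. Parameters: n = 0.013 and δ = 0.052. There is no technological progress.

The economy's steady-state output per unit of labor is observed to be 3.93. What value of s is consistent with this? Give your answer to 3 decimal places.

s ≈ 0.270

Steady state requires s·f(k) = (n + δ)·k, i.e. s·k^α = (n + δ)·k.
Since y* = [s/(n + δ)]^(α/(1−α)), we have s/(n + δ) = (y*)^((1−α)/α) = 3.93^1.0408 = 4.1557.
Therefore s = 4.1557 × (n + δ) = 4.1557 × 0.065 = 0.2701.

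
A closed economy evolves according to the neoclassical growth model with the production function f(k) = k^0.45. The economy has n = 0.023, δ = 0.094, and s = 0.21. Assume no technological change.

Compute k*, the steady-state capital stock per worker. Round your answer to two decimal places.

In steady state, investment equals break-even investment: s·k^α = (n + δ)·k.
Dividing both sides by k: k^(1−α) = s / (n + δ).
k^0.55 = 0.21 / (0.023 + 0.094) = 0.21 / 0.117 = 1.7949
k* = 1.7949^(1/0.55) ≈ 2.8966

k* = 2.90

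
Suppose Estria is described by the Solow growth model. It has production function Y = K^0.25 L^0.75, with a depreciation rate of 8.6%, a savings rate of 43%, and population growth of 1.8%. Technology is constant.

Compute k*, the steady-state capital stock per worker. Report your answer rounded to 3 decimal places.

At the steady state, Δk = 0, so s·k^α = (n + δ)·k.
Dividing both sides by k: k^(1−α) = s / (n + δ).
k^0.75 = 0.43 / (0.018 + 0.086) = 0.43 / 0.104 = 4.1346
k* = 4.1346^(1/0.75) ≈ 6.6361

k* ≈ 6.636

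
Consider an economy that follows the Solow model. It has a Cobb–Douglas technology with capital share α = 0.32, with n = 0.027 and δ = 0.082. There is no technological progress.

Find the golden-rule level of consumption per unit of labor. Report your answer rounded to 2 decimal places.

c_gold ≈ 1.13

At the golden rule, f'(k) = n + δ, so α·k^(α−1) = n + δ and k_gold = (α/(n + δ))^(1/(1−α)).
k_gold = (0.32/0.109)^(1/0.68) = 2.9358^1.4706 ≈ 4.8735
c_gold = f(k_gold) − (n + δ)·k_gold = 1.6600 − 0.109×4.8735 ≈ 1.1288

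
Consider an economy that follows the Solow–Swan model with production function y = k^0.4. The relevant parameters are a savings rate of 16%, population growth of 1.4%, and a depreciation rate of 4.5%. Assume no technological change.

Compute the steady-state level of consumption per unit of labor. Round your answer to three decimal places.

c* = 1.634

In steady state, investment equals break-even investment: s·k^α = (n + δ)·k.
Rearranging, k^(1−α) = s / (n + δ).
k^0.6 = 0.16 / (0.014 + 0.045) = 0.16 / 0.059 = 2.7119
k* = 2.7119^(1/0.6) ≈ 5.2738
y* = (k*)^α = 5.2738^0.4 ≈ 1.9447
c* = (1 − s)·y* = (1 − 0.16) × 1.9447 ≈ 1.6335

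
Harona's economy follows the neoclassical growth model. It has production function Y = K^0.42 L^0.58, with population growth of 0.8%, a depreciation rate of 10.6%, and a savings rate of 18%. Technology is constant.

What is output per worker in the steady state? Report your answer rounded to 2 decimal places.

y* ≈ 1.39

In steady state, investment equals break-even investment: s·k^α = (n + δ)·k.
Rearranging, k^(1−α) = s / (n + δ).
k^0.58 = 0.18 / (0.008 + 0.106) = 0.18 / 0.114 = 1.5789
k* = 1.5789^(1/0.58) ≈ 2.1978
y* = (k*)^α = 2.1978^0.42 ≈ 1.3920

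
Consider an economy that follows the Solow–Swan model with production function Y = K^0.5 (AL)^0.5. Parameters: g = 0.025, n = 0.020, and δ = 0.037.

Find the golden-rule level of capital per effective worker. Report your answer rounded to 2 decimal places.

k_gold ≈ 37.18

The golden rule sets f'(k) = n + g + δ, i.e. α·k^(α−1) = n + g + δ.
So k^(1−α) = α / (n + g + δ) = 0.5 / 0.082 = 6.0976.
k_gold = 6.0976^(1/0.5) ≈ 37.1807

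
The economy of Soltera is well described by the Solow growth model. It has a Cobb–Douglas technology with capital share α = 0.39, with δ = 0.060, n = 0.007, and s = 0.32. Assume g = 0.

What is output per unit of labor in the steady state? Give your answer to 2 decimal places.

Steady state requires s·f(k) = (n + δ)·k, i.e. s·k^α = (n + δ)·k.
Rearranging, k^(1−α) = s / (n + δ).
k^0.61 = 0.32 / (0.007 + 0.060) = 0.32 / 0.067 = 4.7761
k* = 4.7761^(1/0.61) ≈ 12.9788
y* = (k*)^α = 12.9788^0.39 ≈ 2.7174

y* = 2.72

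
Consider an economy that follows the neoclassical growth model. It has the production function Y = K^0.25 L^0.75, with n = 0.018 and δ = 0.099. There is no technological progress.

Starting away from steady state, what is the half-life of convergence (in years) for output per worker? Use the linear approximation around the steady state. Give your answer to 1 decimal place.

Near the steady state the convergence rate is λ = (1 − α)(n + δ).
λ = (1 − 0.25) × 0.117 = 0.75 × 0.117 = 0.08775
Half-life = ln 2 / λ = 0.6931 / 0.08775 ≈ 7.90 years

about 7.9 years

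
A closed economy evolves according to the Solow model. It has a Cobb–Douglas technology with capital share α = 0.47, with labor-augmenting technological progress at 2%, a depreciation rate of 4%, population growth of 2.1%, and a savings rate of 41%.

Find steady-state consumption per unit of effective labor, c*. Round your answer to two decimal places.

In steady state, investment equals break-even investment: s·k^α = (n + g + δ)·k.
Rearranging, k^(1−α) = s / (n + g + δ).
k^0.53 = 0.41 / (0.021 + 0.020 + 0.040) = 0.41 / 0.081 = 5.0617
k* = 5.0617^(1/0.53) ≈ 21.3236
y* = (k*)^α = 21.3236^0.47 ≈ 4.2127
c* = (1 − s)·y* = (1 − 0.41) × 4.2127 ≈ 2.4855

c* ≈ 2.49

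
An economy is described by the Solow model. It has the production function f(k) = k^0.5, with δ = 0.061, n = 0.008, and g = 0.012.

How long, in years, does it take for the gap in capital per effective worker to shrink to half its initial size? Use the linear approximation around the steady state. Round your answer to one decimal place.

half-life ≈ 17.1 years

Near the steady state the convergence rate is λ = (1 − α)(n + g + δ).
λ = (1 − 0.5) × 0.081 = 0.5 × 0.081 = 0.0405
Half-life = ln 2 / λ = 0.6931 / 0.0405 ≈ 17.11 years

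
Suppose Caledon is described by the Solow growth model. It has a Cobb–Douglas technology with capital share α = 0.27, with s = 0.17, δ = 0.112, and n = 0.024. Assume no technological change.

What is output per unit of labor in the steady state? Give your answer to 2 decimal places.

In steady state, investment equals break-even investment: s·k^α = (n + δ)·k.
Rearranging, k^(1−α) = s / (n + δ).
k^0.73 = 0.17 / (0.024 + 0.112) = 0.17 / 0.136 = 1.2500
k* = 1.2500^(1/0.73) ≈ 1.3575
y* = (k*)^α = 1.3575^0.27 ≈ 1.0860

y* = 1.09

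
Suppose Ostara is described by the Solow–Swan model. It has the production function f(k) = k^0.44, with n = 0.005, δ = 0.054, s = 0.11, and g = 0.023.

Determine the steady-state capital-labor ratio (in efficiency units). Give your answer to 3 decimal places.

k* ≈ 1.690

Steady state requires s·f(k) = (n + g + δ)·k, i.e. s·k^α = (n + g + δ)·k.
Dividing both sides by k: k^(1−α) = s / (n + g + δ).
k^0.56 = 0.11 / (0.005 + 0.023 + 0.054) = 0.11 / 0.082 = 1.3415
k* = 1.3415^(1/0.56) ≈ 1.6898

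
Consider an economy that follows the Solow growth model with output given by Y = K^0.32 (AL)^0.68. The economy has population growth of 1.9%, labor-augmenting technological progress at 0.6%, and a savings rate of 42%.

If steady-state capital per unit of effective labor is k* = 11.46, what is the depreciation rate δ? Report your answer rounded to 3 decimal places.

δ ≈ 0.055

In steady state, investment equals break-even investment: s·k^α = (n + g + δ)·k.
So s / (n + g + δ) = (k*)^(1−α) = 11.46^0.68 = 5.2510.
Therefore n + g + δ = s / 5.2510 = 0.42 / 5.2510 = 0.0800, so δ = 0.0800 − 0.025 = 0.0550.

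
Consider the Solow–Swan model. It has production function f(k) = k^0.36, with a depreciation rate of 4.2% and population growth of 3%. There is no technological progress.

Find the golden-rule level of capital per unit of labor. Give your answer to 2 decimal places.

k_gold ≈ 12.36

The golden rule sets f'(k) = n + δ, i.e. α·k^(α−1) = n + δ.
So k^(1−α) = α / (n + δ) = 0.36 / 0.072 = 5.0000.
k_gold = 5.0000^(1/0.64) ≈ 12.3635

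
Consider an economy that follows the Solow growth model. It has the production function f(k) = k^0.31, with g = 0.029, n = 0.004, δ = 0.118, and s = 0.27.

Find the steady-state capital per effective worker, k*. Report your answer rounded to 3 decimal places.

k* ≈ 2.322

In steady state, investment equals break-even investment: s·k^α = (n + g + δ)·k.
Dividing both sides by k: k^(1−α) = s / (n + g + δ).
k^0.69 = 0.27 / (0.004 + 0.029 + 0.118) = 0.27 / 0.151 = 1.7881
k* = 1.7881^(1/0.69) ≈ 2.3216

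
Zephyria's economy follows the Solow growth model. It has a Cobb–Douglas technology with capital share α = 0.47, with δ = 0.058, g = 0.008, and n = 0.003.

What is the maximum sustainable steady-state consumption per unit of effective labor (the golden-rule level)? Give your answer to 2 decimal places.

At the golden rule, f'(k) = n + g + δ, so α·k^(α−1) = n + g + δ and k_gold = (α/(n + g + δ))^(1/(1−α)).
k_gold = (0.47/0.069)^(1/0.53) = 6.8116^1.8868 ≈ 37.3400
c_gold = f(k_gold) − (n + g + δ)·k_gold = 5.4818 − 0.069×37.3400 ≈ 2.9053

c_gold ≈ 2.91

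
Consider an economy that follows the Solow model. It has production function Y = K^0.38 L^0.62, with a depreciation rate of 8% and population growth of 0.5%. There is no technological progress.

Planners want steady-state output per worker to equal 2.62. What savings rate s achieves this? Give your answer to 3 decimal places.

s ≈ 0.409

In steady state, investment equals break-even investment: s·k^α = (n + δ)·k.
Since y* = [s/(n + δ)]^(α/(1−α)), we have s/(n + δ) = (y*)^((1−α)/α) = 2.62^1.6316 = 4.8139.
Therefore s = 4.8139 × (n + δ) = 4.8139 × 0.085 = 0.4092.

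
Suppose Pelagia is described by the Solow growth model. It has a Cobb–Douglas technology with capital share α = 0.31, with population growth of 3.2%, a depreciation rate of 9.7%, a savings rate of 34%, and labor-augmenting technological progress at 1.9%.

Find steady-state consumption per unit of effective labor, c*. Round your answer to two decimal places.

Steady state requires s·f(k) = (n + g + δ)·k, i.e. s·k^α = (n + g + δ)·k.
Dividing both sides by k: k^(1−α) = s / (n + g + δ).
k^0.69 = 0.34 / (0.032 + 0.019 + 0.097) = 0.34 / 0.148 = 2.2973
k* = 2.2973^(1/0.69) ≈ 3.3381
y* = (k*)^α = 3.3381^0.31 ≈ 1.4531
c* = (1 − s)·y* = (1 − 0.34) × 1.4531 ≈ 0.9590

c* = 0.96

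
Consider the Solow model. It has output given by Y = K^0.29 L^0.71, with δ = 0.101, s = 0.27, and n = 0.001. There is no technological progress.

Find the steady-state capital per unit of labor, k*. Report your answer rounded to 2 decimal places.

k* = 3.94

In steady state, investment equals break-even investment: s·k^α = (n + δ)·k.
Rearranging, k^(1−α) = s / (n + δ).
k^0.71 = 0.27 / (0.001 + 0.101) = 0.27 / 0.102 = 2.6471
k* = 2.6471^(1/0.71) ≈ 3.9396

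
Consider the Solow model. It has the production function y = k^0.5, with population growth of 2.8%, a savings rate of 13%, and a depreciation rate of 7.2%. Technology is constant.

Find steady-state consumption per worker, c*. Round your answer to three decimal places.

c* = 1.131

In steady state, investment equals break-even investment: s·k^α = (n + δ)·k.
Rearranging, k^(1−α) = s / (n + δ).
k^0.5 = 0.13 / (0.028 + 0.072) = 0.13 / 0.100 = 1.3000
k* = 1.3000^(1/0.5) ≈ 1.6900
y* = (k*)^α = 1.6900^0.5 ≈ 1.3000
c* = (1 − s)·y* = (1 − 0.13) × 1.3000 ≈ 1.1310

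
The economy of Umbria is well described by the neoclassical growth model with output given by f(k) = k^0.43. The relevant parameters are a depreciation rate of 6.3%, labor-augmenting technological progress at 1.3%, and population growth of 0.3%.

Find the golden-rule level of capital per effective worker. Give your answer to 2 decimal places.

The golden rule sets f'(k) = n + g + δ, i.e. α·k^(α−1) = n + g + δ.
So k^(1−α) = α / (n + g + δ) = 0.43 / 0.079 = 5.4430.
k_gold = 5.4430^(1/0.57) ≈ 19.5409

k_gold ≈ 19.54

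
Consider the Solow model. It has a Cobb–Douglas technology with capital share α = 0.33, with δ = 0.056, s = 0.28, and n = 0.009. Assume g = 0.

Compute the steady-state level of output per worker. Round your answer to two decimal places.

Steady state requires s·f(k) = (n + δ)·k, i.e. s·k^α = (n + δ)·k.
Dividing both sides by k: k^(1−α) = s / (n + δ).
k^0.67 = 0.28 / (0.009 + 0.056) = 0.28 / 0.065 = 4.3077
k* = 4.3077^(1/0.67) ≈ 8.8437
y* = (k*)^α = 8.8437^0.33 ≈ 2.0530

y* ≈ 2.05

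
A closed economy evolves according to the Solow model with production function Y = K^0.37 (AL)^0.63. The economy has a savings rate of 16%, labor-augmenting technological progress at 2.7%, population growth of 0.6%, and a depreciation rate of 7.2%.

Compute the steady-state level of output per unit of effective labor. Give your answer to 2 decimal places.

y* ≈ 1.28

Steady state requires s·f(k) = (n + g + δ)·k, i.e. s·k^α = (n + g + δ)·k.
Rearranging, k^(1−α) = s / (n + g + δ).
k^0.63 = 0.16 / (0.006 + 0.027 + 0.072) = 0.16 / 0.105 = 1.5238
k* = 1.5238^(1/0.63) ≈ 1.9515
y* = (k*)^α = 1.9515^0.37 ≈ 1.2807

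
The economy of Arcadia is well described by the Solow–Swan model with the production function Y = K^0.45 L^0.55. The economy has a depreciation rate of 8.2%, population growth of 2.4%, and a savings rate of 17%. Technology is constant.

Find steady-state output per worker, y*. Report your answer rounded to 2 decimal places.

y* = 1.47

At the steady state, Δk = 0, so s·k^α = (n + δ)·k.
Dividing both sides by k: k^(1−α) = s / (n + δ).
k^0.55 = 0.17 / (0.024 + 0.082) = 0.17 / 0.106 = 1.6038
k* = 1.6038^(1/0.55) ≈ 2.3605
y* = (k*)^α = 2.3605^0.45 ≈ 1.4718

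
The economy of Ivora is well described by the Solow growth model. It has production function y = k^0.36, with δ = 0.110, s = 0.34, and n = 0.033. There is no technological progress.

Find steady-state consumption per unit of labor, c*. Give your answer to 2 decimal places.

Steady state requires s·f(k) = (n + δ)·k, i.e. s·k^α = (n + δ)·k.
Dividing both sides by k: k^(1−α) = s / (n + δ).
k^0.64 = 0.34 / (0.033 + 0.110) = 0.34 / 0.143 = 2.3776
k* = 2.3776^(1/0.64) ≈ 3.8701
y* = (k*)^α = 3.8701^0.36 ≈ 1.6277
c* = (1 − s)·y* = (1 − 0.34) × 1.6277 ≈ 1.0743

c* = 1.07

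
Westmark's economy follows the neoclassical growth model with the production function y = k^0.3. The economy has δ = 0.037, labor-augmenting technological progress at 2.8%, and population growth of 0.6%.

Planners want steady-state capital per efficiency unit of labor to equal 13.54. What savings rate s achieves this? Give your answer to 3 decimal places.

s ≈ 0.440

Steady state requires s·f(k) = (n + g + δ)·k, i.e. s·k^α = (n + g + δ)·k.
So s / (n + g + δ) = (k*)^(1−α) = 13.54^0.7 = 6.1963.
Therefore s = 6.1963 × (n + g + δ) = 6.1963 × 0.071 = 0.4399.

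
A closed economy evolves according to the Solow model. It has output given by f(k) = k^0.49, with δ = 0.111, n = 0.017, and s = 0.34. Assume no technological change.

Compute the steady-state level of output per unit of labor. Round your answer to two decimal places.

y* ≈ 2.56

At the steady state, Δk = 0, so s·k^α = (n + δ)·k.
Dividing both sides by k: k^(1−α) = s / (n + δ).
k^0.51 = 0.34 / (0.017 + 0.111) = 0.34 / 0.128 = 2.6563
k* = 2.6563^(1/0.51) ≈ 6.7907
y* = (k*)^α = 6.7907^0.49 ≈ 2.5565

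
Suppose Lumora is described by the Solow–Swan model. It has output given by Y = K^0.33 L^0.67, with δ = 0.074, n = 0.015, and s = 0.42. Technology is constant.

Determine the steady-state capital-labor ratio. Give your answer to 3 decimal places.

Steady state requires s·f(k) = (n + δ)·k, i.e. s·k^α = (n + δ)·k.
Dividing both sides by k: k^(1−α) = s / (n + δ).
k^0.67 = 0.42 / (0.015 + 0.074) = 0.42 / 0.089 = 4.7191
k* = 4.7191^(1/0.67) ≈ 10.1335

k* = 10.134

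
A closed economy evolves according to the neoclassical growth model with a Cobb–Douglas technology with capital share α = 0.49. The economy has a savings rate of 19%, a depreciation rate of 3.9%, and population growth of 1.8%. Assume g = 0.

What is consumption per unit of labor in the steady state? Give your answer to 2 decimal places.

c* = 2.58

In steady state, investment equals break-even investment: s·k^α = (n + δ)·k.
Dividing both sides by k: k^(1−α) = s / (n + δ).
k^0.51 = 0.19 / (0.018 + 0.039) = 0.19 / 0.057 = 3.3333
k* = 3.3333^(1/0.51) ≈ 10.5985
y* = (k*)^α = 10.5985^0.49 ≈ 3.1796
c* = (1 − s)·y* = (1 − 0.19) × 3.1796 ≈ 2.5755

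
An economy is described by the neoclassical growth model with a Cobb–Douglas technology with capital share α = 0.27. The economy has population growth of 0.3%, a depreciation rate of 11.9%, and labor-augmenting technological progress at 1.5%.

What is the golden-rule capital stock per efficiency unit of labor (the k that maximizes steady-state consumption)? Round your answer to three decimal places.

k_gold ≈ 2.533

The golden rule sets f'(k) = n + g + δ, i.e. α·k^(α−1) = n + g + δ.
So k^(1−α) = α / (n + g + δ) = 0.27 / 0.137 = 1.9708.
k_gold = 1.9708^(1/0.73) ≈ 2.5329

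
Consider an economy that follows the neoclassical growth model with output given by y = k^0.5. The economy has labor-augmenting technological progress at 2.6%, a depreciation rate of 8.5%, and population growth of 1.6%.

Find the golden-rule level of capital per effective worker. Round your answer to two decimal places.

The golden rule sets f'(k) = n + g + δ, i.e. α·k^(α−1) = n + g + δ.
So k^(1−α) = α / (n + g + δ) = 0.5 / 0.127 = 3.9370.
k_gold = 3.9370^(1/0.5) ≈ 15.5000

k_gold ≈ 15.50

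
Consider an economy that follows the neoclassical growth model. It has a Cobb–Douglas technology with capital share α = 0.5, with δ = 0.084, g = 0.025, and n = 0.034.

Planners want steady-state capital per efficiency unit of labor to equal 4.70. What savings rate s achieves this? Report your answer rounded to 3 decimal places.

Steady state requires s·f(k) = (n + g + δ)·k, i.e. s·k^α = (n + g + δ)·k.
So s / (n + g + δ) = (k*)^(1−α) = 4.70^0.5 = 2.1679.
Therefore s = 2.1679 × (n + g + δ) = 2.1679 × 0.143 = 0.3100.

s ≈ 0.310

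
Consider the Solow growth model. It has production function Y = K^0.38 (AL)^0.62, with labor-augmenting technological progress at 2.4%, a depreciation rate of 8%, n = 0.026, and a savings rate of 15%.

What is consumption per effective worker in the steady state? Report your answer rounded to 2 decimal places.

In steady state, investment equals break-even investment: s·k^α = (n + g + δ)·k.
Dividing both sides by k: k^(1−α) = s / (n + g + δ).
k^0.62 = 0.15 / (0.026 + 0.024 + 0.080) = 0.15 / 0.130 = 1.1538
k* = 1.1538^(1/0.62) ≈ 1.2595
y* = (k*)^α = 1.2595^0.38 ≈ 1.0916
c* = (1 − s)·y* = (1 − 0.15) × 1.0916 ≈ 0.9279

c* = 0.93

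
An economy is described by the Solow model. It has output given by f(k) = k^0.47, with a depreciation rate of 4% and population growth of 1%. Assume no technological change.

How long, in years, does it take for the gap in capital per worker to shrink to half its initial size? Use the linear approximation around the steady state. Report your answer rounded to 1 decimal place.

Near the steady state the convergence rate is λ = (1 − α)(n + δ).
λ = (1 − 0.47) × 0.050 = 0.53 × 0.050 = 0.0265
Half-life = ln 2 / λ = 0.6931 / 0.0265 ≈ 26.15 years

t_½ ≈ 26.2 years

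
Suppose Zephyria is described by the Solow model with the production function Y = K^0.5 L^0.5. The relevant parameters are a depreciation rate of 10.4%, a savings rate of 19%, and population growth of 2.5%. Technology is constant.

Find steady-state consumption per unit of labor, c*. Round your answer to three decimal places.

c* ≈ 1.193

At the steady state, Δk = 0, so s·k^α = (n + δ)·k.
Rearranging, k^(1−α) = s / (n + δ).
k^0.5 = 0.19 / (0.025 + 0.104) = 0.19 / 0.129 = 1.4729
k* = 1.4729^(1/0.5) ≈ 2.1694
y* = (k*)^α = 2.1694^0.5 ≈ 1.4729
c* = (1 − s)·y* = (1 − 0.19) × 1.4729 ≈ 1.1930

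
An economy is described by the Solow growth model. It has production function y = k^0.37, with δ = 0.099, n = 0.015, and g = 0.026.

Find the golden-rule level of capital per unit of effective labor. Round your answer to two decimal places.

k_gold ≈ 4.68

The golden rule sets f'(k) = n + g + δ, i.e. α·k^(α−1) = n + g + δ.
So k^(1−α) = α / (n + g + δ) = 0.37 / 0.140 = 2.6429.
k_gold = 2.6429^(1/0.63) ≈ 4.6770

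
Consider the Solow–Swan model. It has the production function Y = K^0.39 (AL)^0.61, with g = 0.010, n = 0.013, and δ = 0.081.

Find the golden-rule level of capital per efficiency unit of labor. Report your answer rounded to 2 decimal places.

The golden rule sets f'(k) = n + g + δ, i.e. α·k^(α−1) = n + g + δ.
So k^(1−α) = α / (n + g + δ) = 0.39 / 0.104 = 3.7500.
k_gold = 3.7500^(1/0.61) ≈ 8.7304

k_gold ≈ 8.73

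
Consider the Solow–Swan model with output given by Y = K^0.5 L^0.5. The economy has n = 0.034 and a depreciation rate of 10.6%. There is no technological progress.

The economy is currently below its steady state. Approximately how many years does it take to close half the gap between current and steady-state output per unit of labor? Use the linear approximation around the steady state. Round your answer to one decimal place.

Near the steady state the convergence rate is λ = (1 − α)(n + δ).
λ = (1 − 0.5) × 0.140 = 0.5 × 0.140 = 0.0700
Half-life = ln 2 / λ = 0.6931 / 0.0700 ≈ 9.90 years

t_½ ≈ 9.9 years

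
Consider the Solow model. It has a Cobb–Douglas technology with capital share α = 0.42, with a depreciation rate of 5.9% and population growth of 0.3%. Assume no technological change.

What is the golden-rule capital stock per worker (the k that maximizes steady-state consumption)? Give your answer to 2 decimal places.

k_gold ≈ 27.07

The golden rule sets f'(k) = n + δ, i.e. α·k^(α−1) = n + δ.
So k^(1−α) = α / (n + δ) = 0.42 / 0.062 = 6.7742.
k_gold = 6.7742^(1/0.58) ≈ 27.0716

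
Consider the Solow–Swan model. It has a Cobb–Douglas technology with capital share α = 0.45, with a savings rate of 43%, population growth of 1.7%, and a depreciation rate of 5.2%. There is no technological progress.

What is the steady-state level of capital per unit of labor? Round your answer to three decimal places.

k* = 27.846

In steady state, investment equals break-even investment: s·k^α = (n + δ)·k.
Rearranging, k^(1−α) = s / (n + δ).
k^0.55 = 0.43 / (0.017 + 0.052) = 0.43 / 0.069 = 6.2319
k* = 6.2319^(1/0.55) ≈ 27.8461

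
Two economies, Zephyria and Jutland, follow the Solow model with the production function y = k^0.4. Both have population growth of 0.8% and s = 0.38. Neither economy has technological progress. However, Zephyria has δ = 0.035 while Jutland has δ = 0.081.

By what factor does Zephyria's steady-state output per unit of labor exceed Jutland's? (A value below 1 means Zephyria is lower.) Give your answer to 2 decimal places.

ratio ≈ 1.62

Steady-state y* = [s/(n + δ)]^(α/(1−α)), so the ratio is [ (s_Z/(n + δ)_Z) / (s_J/(n + δ)_J) ]^0.6667.
s_Z/(n + δ)_Z = 0.38/0.043 = 8.8372; s_J/(n + δ)_J = 0.38/0.089 = 4.2697.
Ratio = (8.8372/4.2697)^0.6667 = 2.0697^0.6667 ≈ 1.6241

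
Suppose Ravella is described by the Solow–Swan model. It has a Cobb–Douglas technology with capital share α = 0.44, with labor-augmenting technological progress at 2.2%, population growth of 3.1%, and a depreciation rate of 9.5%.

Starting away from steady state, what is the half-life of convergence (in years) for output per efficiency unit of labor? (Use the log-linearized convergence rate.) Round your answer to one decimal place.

Near the steady state the convergence rate is λ = (1 − α)(n + g + δ).
λ = (1 − 0.44) × 0.148 = 0.56 × 0.148 = 0.08288
Half-life = ln 2 / λ = 0.6931 / 0.08288 ≈ 8.36 years

half-life ≈ 8.4 years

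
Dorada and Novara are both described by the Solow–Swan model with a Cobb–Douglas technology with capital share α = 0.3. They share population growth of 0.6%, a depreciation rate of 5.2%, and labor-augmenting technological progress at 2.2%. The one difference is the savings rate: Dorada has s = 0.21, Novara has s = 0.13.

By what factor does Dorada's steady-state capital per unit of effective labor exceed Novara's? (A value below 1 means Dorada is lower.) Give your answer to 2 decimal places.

k*_D / k*_N ≈ 1.98

Steady-state k* = [s/(n + g + δ)]^(1/(1−α)), so the ratio is [ (s_D/(n + g + δ)_D) / (s_N/(n + g + δ)_N) ]^1.4286.
s_D/(n + g + δ)_D = 0.21/0.080 = 2.6250; s_N/(n + g + δ)_N = 0.13/0.080 = 1.6250.
Ratio = (2.6250/1.6250)^1.4286 = 1.6154^1.4286 ≈ 1.9840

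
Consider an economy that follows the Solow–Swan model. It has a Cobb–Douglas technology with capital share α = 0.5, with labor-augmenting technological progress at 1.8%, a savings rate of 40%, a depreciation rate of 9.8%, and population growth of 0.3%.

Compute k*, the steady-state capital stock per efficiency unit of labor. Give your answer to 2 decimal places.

k* = 11.30

At the steady state, Δk = 0, so s·k^α = (n + g + δ)·k.
Dividing both sides by k: k^(1−α) = s / (n + g + δ).
k^0.5 = 0.40 / (0.003 + 0.018 + 0.098) = 0.40 / 0.119 = 3.3613
k* = 3.3613^(1/0.5) ≈ 11.2983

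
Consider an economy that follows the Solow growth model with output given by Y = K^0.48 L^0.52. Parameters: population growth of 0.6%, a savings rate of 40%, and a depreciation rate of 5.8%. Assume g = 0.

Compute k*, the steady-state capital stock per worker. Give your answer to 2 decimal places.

At the steady state, Δk = 0, so s·k^α = (n + δ)·k.
Rearranging, k^(1−α) = s / (n + δ).
k^0.52 = 0.40 / (0.006 + 0.058) = 0.40 / 0.064 = 6.2500
k* = 6.2500^(1/0.52) ≈ 33.9265

k* ≈ 33.93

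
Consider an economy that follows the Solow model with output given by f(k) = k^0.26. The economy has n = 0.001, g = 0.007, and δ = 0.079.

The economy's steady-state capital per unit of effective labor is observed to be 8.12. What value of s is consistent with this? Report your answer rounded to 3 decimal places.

Steady state requires s·f(k) = (n + g + δ)·k, i.e. s·k^α = (n + g + δ)·k.
So s / (n + g + δ) = (k*)^(1−α) = 8.12^0.74 = 4.7105.
Therefore s = 4.7105 × (n + g + δ) = 4.7105 × 0.087 = 0.4098.

s ≈ 0.410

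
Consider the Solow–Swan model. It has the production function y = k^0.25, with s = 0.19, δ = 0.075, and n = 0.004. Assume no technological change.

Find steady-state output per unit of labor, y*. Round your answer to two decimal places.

In steady state, investment equals break-even investment: s·k^α = (n + δ)·k.
Rearranging, k^(1−α) = s / (n + δ).
k^0.75 = 0.19 / (0.004 + 0.075) = 0.19 / 0.079 = 2.4051
k* = 2.4051^(1/0.75) ≈ 3.2224
y* = (k*)^α = 3.2224^0.25 ≈ 1.3398

y* = 1.34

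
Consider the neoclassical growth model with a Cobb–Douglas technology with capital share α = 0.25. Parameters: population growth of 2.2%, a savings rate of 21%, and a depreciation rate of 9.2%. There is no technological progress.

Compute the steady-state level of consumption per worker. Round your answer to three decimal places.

At the steady state, Δk = 0, so s·k^α = (n + δ)·k.
Rearranging, k^(1−α) = s / (n + δ).
k^0.75 = 0.21 / (0.022 + 0.092) = 0.21 / 0.114 = 1.8421
k* = 1.8421^(1/0.75) ≈ 2.2581
y* = (k*)^α = 2.2581^0.25 ≈ 1.2258
c* = (1 − s)·y* = (1 − 0.21) × 1.2258 ≈ 0.9684

c* = 0.968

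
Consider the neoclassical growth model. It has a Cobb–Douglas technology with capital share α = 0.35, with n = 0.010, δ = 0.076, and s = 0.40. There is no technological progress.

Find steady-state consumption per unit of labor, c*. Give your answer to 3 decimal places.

c* ≈ 1.373

At the steady state, Δk = 0, so s·k^α = (n + δ)·k.
Dividing both sides by k: k^(1−α) = s / (n + δ).
k^0.65 = 0.40 / (0.010 + 0.076) = 0.40 / 0.086 = 4.6512
k* = 4.6512^(1/0.65) ≈ 10.6420
y* = (k*)^α = 10.6420^0.35 ≈ 2.2880
c* = (1 − s)·y* = (1 − 0.40) × 2.2880 ≈ 1.3728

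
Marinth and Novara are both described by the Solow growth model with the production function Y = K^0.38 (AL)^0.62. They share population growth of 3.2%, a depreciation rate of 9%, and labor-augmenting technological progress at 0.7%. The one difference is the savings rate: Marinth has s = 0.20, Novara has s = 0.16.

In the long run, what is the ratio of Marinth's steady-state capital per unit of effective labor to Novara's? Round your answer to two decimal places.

ratio ≈ 1.43

Steady-state k* = [s/(n + g + δ)]^(1/(1−α)), so the ratio is [ (s_M/(n + g + δ)_M) / (s_N/(n + g + δ)_N) ]^1.6129.
s_M/(n + g + δ)_M = 0.20/0.129 = 1.5504; s_N/(n + g + δ)_N = 0.16/0.129 = 1.2403.
Ratio = (1.5504/1.2403)^1.6129 = 1.2500^1.6129 ≈ 1.4332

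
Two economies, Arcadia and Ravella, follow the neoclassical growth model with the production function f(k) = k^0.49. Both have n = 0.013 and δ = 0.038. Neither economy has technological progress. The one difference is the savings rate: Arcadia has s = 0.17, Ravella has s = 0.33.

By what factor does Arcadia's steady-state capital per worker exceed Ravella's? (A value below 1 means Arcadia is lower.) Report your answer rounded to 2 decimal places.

k*_A / k*_R ≈ 0.27

Steady-state k* = [s/(n + δ)]^(1/(1−α)), so the ratio is [ (s_A/(n + δ)_A) / (s_R/(n + δ)_R) ]^1.9608.
s_A/(n + δ)_A = 0.17/0.051 = 3.3333; s_R/(n + δ)_R = 0.33/0.051 = 6.4706.
Ratio = (3.3333/6.4706)^1.9608 = 0.5151^1.9608 ≈ 0.2723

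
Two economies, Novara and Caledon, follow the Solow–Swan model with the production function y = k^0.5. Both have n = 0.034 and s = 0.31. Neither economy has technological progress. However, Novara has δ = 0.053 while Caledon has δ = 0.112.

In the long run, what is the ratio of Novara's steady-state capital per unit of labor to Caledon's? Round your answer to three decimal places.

Steady-state k* = [s/(n + δ)]^(1/(1−α)), so the ratio is [ (s_N/(n + δ)_N) / (s_C/(n + δ)_C) ]^2.
s_N/(n + δ)_N = 0.31/0.087 = 3.5632; s_C/(n + δ)_C = 0.31/0.146 = 2.1233.
Ratio = (3.5632/2.1233)^2 = 1.6781^2 ≈ 2.8160

k*_N / k*_C ≈ 2.816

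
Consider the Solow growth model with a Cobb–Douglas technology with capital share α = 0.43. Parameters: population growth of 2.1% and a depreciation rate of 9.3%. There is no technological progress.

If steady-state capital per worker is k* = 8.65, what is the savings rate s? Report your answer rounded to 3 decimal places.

In steady state, investment equals break-even investment: s·k^α = (n + δ)·k.
So s / (n + δ) = (k*)^(1−α) = 8.65^0.57 = 3.4206.
Therefore s = 3.4206 × (n + δ) = 3.4206 × 0.114 = 0.3899.

s ≈ 0.390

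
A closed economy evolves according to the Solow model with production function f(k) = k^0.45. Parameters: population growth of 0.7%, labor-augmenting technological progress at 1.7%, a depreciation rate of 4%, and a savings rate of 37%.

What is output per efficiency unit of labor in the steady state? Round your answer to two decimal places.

y* = 4.20

Steady state requires s·f(k) = (n + g + δ)·k, i.e. s·k^α = (n + g + δ)·k.
Rearranging, k^(1−α) = s / (n + g + δ).
k^0.55 = 0.37 / (0.007 + 0.017 + 0.040) = 0.37 / 0.064 = 5.7813
k* = 5.7813^(1/0.55) ≈ 24.2941
y* = (k*)^α = 24.2941^0.45 ≈ 4.2022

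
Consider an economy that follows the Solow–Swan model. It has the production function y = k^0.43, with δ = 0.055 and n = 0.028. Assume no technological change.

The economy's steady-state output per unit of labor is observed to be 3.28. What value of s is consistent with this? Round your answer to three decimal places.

In steady state, investment equals break-even investment: s·k^α = (n + δ)·k.
Since y* = [s/(n + δ)]^(α/(1−α)), we have s/(n + δ) = (y*)^((1−α)/α) = 3.28^1.3256 = 4.8288.
Therefore s = 4.8288 × (n + δ) = 4.8288 × 0.083 = 0.4008.

s ≈ 0.401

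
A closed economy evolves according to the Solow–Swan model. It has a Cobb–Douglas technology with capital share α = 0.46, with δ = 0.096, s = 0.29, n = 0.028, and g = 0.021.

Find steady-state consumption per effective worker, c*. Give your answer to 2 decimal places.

c* ≈ 1.28

In steady state, investment equals break-even investment: s·k^α = (n + g + δ)·k.
Dividing both sides by k: k^(1−α) = s / (n + g + δ).
k^0.54 = 0.29 / (0.028 + 0.021 + 0.096) = 0.29 / 0.145 = 2.0000
k* = 2.0000^(1/0.54) ≈ 3.6096
y* = (k*)^α = 3.6096^0.46 ≈ 1.8048
c* = (1 − s)·y* = (1 − 0.29) × 1.8048 ≈ 1.2814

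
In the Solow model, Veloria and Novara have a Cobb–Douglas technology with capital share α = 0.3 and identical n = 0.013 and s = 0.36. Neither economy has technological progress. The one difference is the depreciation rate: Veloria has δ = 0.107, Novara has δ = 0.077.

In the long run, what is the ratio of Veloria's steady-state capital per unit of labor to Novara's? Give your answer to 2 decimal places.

k*_V / k*_N ≈ 0.66

Steady-state k* = [s/(n + δ)]^(1/(1−α)), so the ratio is [ (s_V/(n + δ)_V) / (s_N/(n + δ)_N) ]^1.4286.
s_V/(n + δ)_V = 0.36/0.120 = 3.0000; s_N/(n + δ)_N = 0.36/0.090 = 4.0000.
Ratio = (3.0000/4.0000)^1.4286 = 0.7500^1.4286 ≈ 0.6630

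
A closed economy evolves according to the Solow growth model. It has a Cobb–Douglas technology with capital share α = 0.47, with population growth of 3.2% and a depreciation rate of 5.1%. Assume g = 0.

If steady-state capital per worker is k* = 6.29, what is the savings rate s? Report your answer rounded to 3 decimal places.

s ≈ 0.220

In steady state, investment equals break-even investment: s·k^α = (n + δ)·k.
So s / (n + δ) = (k*)^(1−α) = 6.29^0.53 = 2.6502.
Therefore s = 2.6502 × (n + δ) = 2.6502 × 0.083 = 0.2200.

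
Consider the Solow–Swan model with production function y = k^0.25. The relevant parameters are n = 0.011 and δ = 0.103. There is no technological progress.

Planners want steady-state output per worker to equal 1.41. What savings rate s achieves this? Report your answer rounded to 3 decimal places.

Steady state requires s·f(k) = (n + δ)·k, i.e. s·k^α = (n + δ)·k.
Since y* = [s/(n + δ)]^(α/(1−α)), we have s/(n + δ) = (y*)^((1−α)/α) = 1.41^3 = 2.8032.
Therefore s = 2.8032 × (n + δ) = 2.8032 × 0.114 = 0.3196.

s ≈ 0.320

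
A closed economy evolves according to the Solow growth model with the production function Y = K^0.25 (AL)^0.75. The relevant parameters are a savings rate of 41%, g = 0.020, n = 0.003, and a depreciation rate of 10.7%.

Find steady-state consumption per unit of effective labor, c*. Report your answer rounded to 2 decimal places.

Steady state requires s·f(k) = (n + g + δ)·k, i.e. s·k^α = (n + g + δ)·k.
Rearranging, k^(1−α) = s / (n + g + δ).
k^0.75 = 0.41 / (0.003 + 0.020 + 0.107) = 0.41 / 0.130 = 3.1538
k* = 3.1538^(1/0.75) ≈ 4.6250
y* = (k*)^α = 4.6250^0.25 ≈ 1.4665
c* = (1 − s)·y* = (1 − 0.41) × 1.4665 ≈ 0.8652

c* ≈ 0.87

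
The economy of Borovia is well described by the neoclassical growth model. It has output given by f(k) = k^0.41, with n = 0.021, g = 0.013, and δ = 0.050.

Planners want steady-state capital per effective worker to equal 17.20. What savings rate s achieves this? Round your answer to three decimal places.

In steady state, investment equals break-even investment: s·k^α = (n + g + δ)·k.
So s / (n + g + δ) = (k*)^(1−α) = 17.20^0.59 = 5.3575.
Therefore s = 5.3575 × (n + g + δ) = 5.3575 × 0.084 = 0.4500.

s ≈ 0.450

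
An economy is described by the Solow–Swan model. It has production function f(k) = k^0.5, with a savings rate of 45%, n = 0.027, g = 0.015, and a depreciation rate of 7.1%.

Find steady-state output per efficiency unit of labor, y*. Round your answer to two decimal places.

y* = 3.98

In steady state, investment equals break-even investment: s·k^α = (n + g + δ)·k.
Rearranging, k^(1−α) = s / (n + g + δ).
k^0.5 = 0.45 / (0.027 + 0.015 + 0.071) = 0.45 / 0.113 = 3.9823
k* = 3.9823^(1/0.5) ≈ 15.8587
y* = (k*)^α = 15.8587^0.5 ≈ 3.9823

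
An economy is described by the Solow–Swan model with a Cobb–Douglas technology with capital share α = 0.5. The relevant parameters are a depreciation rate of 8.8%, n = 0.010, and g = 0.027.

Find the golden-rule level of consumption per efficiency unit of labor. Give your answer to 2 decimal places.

At the golden rule, f'(k) = n + g + δ, so α·k^(α−1) = n + g + δ and k_gold = (α/(n + g + δ))^(1/(1−α)).
k_gold = (0.5/0.125)^(1/0.5) = 4.0000^2 ≈ 16.0000
c_gold = f(k_gold) − (n + g + δ)·k_gold = 4.0000 − 0.125×16.0000 ≈ 2.0000

c_gold ≈ 2.00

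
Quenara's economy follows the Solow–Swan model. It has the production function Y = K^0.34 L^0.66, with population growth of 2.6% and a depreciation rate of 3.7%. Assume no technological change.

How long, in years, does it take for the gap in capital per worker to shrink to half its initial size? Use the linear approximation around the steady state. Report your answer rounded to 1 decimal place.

t_½ ≈ 16.7 years

Near the steady state the convergence rate is λ = (1 − α)(n + δ).
λ = (1 − 0.34) × 0.063 = 0.66 × 0.063 = 0.04158
Half-life = ln 2 / λ = 0.6931 / 0.04158 ≈ 16.67 years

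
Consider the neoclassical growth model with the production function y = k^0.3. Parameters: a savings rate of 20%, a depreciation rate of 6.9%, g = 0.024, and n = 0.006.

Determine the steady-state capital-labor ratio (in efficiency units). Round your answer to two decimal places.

k* = 2.73

Steady state requires s·f(k) = (n + g + δ)·k, i.e. s·k^α = (n + g + δ)·k.
Dividing both sides by k: k^(1−α) = s / (n + g + δ).
k^0.7 = 0.20 / (0.006 + 0.024 + 0.069) = 0.20 / 0.099 = 2.0202
k* = 2.0202^(1/0.7) ≈ 2.7307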